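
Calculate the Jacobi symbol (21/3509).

Reciprocity: 21 ≡ 1 and 3509 ≡ 1 (mod 4), so (21/3509) = +(3509/21).
Reduce top mod 21: now compute (2/21).
Pull out 2: since 21 ≡ 5 (mod 8), (2/21) = -1.
Reached (1/21) = 1. Collecting the sign flips along the way, the symbol is -1.

-1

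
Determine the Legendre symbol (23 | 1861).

-1

Reciprocity: 23 ≡ 3 and 1861 ≡ 1 (mod 4), so (23/1861) = +(1861/23).
Reduce top mod 23: now compute (21/23).
Reciprocity: 21 ≡ 1 and 23 ≡ 3 (mod 4), so (21/23) = +(23/21).
Reduce top mod 21: now compute (2/21).
Pull out 2: since 21 ≡ 5 (mod 8), (2/21) = -1.
Reached (1/21) = 1. Collecting the sign flips along the way, the symbol is -1.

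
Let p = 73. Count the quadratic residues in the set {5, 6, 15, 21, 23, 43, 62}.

(5/73) = -1 → non-residue.
(6/73) = +1 → QR.
(15/73) = -1 → non-residue.
(21/73) = -1 → non-residue.
(23/73) = +1 → QR.
(43/73) = -1 → non-residue.
(62/73) = -1 → non-residue.
Total quadratic residues among the 7: 2.

2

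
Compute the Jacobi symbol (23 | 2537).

Reciprocity: 23 ≡ 3 and 2537 ≡ 1 (mod 4), so (23/2537) = +(2537/23).
Reduce top mod 23: now compute (7/23).
Reciprocity: 7 ≡ 3 and 23 ≡ 3 (mod 4), so (7/23) = −(23/7).
Reduce top mod 7: now compute (2/7).
Pull out 2: since 7 ≡ 7 (mod 8), (2/7) = +1.
Reached (1/7) = 1. Collecting the sign flips along the way, the symbol is -1.

-1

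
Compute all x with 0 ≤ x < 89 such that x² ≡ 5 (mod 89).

19, 70

89 ≡ 1 (mod 4), so we find a root by search.
Trying successive values, 19² = 361 ≡ 5 (mod 89). The other root is 89 − 19 = 70.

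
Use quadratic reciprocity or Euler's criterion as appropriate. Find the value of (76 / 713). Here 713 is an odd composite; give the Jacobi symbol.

Pull out 2^2: since 713 ≡ 1 (mod 8), (2/713) = +1, so (2/713)^2 = +1.
Reciprocity: 19 ≡ 3 and 713 ≡ 1 (mod 4), so (19/713) = +(713/19).
Reduce top mod 19: now compute (10/19).
Pull out 2: since 19 ≡ 3 (mod 8), (2/19) = -1.
Reciprocity: 5 ≡ 1 and 19 ≡ 3 (mod 4), so (5/19) = +(19/5).
Reduce top mod 5: now compute (4/5).
Pull out 2^2: since 5 ≡ 5 (mod 8), (2/5) = -1, so (2/5)^2 = +1.
Reached (1/5) = 1. Collecting the sign flips along the way, the symbol is -1.

-1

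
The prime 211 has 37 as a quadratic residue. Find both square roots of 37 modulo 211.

Since 211 ≡ 3 (mod 4), a square root of 37 is 37^((211+1)/4) = 37^53 mod 211.
Repeated squaring: 37^2≡103, 37^4≡59, 37^8≡105, 37^16≡53, 37^32≡66 (mod 211).
37^53 = 37^(32+16+4+1) ≡ 44 (mod 211).
Check: 44² = 1936 ≡ 37 (mod 211). The two roots are 44 and 167.

44, 167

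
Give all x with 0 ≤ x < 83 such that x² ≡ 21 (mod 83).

41, 42

Since 83 ≡ 3 (mod 4), a square root of 21 is 21^((83+1)/4) = 21^21 mod 83.
Repeated squaring: 21^2≡26, 21^4≡12, 21^8≡61, 21^16≡69 (mod 83).
21^21 = 21^(16+4+1) ≡ 41 (mod 83).
Check: 41² = 1681 ≡ 21 (mod 83). The two roots are 41 and 42.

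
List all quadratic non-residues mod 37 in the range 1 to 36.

Square k = 1,…,18 (k and 37−k give the same square):
1²=1, 2²=4, 3²=9, 4²=16, 5²=25, 6²=36, 7²≡12, 8²≡27, 9²≡7, 10²≡26, 11²≡10, 12²≡33, 13²≡21, 14²≡11, 15²≡3, 16²≡34, 17²≡30, 18²≡28 (mod 37).
The residues are {1, 3, 4, 7, 9, 10, 11, 12, 16, 21, 25, 26, 27, 28, 30, 33, 34, 36}; the non-residues are the remaining 18 nonzero classes.

2 5 6 8 13 14 15 17 18 19 20 22 23 24 29 31 32 35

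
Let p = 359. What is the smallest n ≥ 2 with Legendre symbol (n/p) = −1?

7

(2/359) = +1, so 2 is a residue.
(3/359) = +1, so 3 is a residue.
(4/359) = +1, so 4 is a residue.
(5/359) = +1, so 5 is a residue.
(6/359) = +1, so 6 is a residue.
(7/359) = −1, so 7 is the smallest positive non-residue mod 359.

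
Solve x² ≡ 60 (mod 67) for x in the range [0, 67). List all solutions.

23, 44

Since 67 ≡ 3 (mod 4), a square root of 60 is 60^((67+1)/4) = 60^17 mod 67.
Repeated squaring: 60^2≡49, 60^4≡56, 60^8≡54, 60^16≡35 (mod 67).
60^17 = 60^(16+1) ≡ 23 (mod 67).
Check: 23² = 529 ≡ 60 (mod 67). The two roots are 23 and 44.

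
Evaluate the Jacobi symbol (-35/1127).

0

First reduce: -35 ≡ 1092 (mod 1127).
Pull out 2^2: since 1127 ≡ 7 (mod 8), (2/1127) = +1, so (2/1127)^2 = +1.
Reciprocity: 273 ≡ 1 and 1127 ≡ 3 (mod 4), so (273/1127) = +(1127/273).
Reduce top mod 273: now compute (35/273).
Reciprocity: 35 ≡ 3 and 273 ≡ 1 (mod 4), so (35/273) = +(273/35).
Reduce top mod 35: now compute (28/35).
Pull out 2^2: since 35 ≡ 3 (mod 8), (2/35) = -1, so (2/35)^2 = +1.
Reciprocity: 7 ≡ 3 and 35 ≡ 3 (mod 4), so (7/35) = −(35/7).
Reduce top mod 7: now compute (0/7).
Top reduces to 0: gcd > 1, so the symbol is 0.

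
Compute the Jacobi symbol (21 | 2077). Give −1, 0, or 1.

-1

Reciprocity: 21 ≡ 1 and 2077 ≡ 1 (mod 4), so (21/2077) = +(2077/21).
Reduce top mod 21: now compute (19/21).
Reciprocity: 19 ≡ 3 and 21 ≡ 1 (mod 4), so (19/21) = +(21/19).
Reduce top mod 19: now compute (2/19).
Pull out 2: since 19 ≡ 3 (mod 8), (2/19) = -1.
Reached (1/19) = 1. Collecting the sign flips along the way, the symbol is -1.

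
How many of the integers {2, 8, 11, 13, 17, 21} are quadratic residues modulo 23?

3

(2/23) = +1 → QR.
(8/23) = +1 → QR.
(11/23) = -1 → non-residue.
(13/23) = +1 → QR.
(17/23) = -1 → non-residue.
(21/23) = -1 → non-residue.
Total quadratic residues among the 6: 3.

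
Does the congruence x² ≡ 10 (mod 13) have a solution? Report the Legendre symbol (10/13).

Euler's criterion: (10/13) ≡ 10^6 (mod 13).
10^2 ≡ 9 (mod 13)
10^4 ≡ 3 (mod 13)
10^6 = 10^(4+2) ≡ 1 (mod 13).
Result is 1, so (10/13) = 1.

1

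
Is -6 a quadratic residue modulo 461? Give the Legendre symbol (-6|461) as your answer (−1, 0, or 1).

1

Euler's criterion: (-6/461) ≡ 455^230 (mod 461).
455^2 ≡ 36 (mod 461)
455^4 ≡ 374 (mod 461)
455^8 ≡ 193 (mod 461)
455^16 ≡ 369 (mod 461)
455^32 ≡ 166 (mod 461)
455^64 ≡ 357 (mod 461)
455^128 ≡ 213 (mod 461)
455^230 = 455^(128+64+32+4+2) ≡ 1 (mod 461).
Result is 1, so (-6/461) = 1.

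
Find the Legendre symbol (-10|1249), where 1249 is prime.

1

First reduce: -10 ≡ 1239 (mod 1249).
Reciprocity: 1239 ≡ 3 and 1249 ≡ 1 (mod 4), so (1239/1249) = +(1249/1239).
Reduce top mod 1239: now compute (10/1239).
Pull out 2: since 1239 ≡ 7 (mod 8), (2/1239) = +1.
Reciprocity: 5 ≡ 1 and 1239 ≡ 3 (mod 4), so (5/1239) = +(1239/5).
Reduce top mod 5: now compute (4/5).
Pull out 2^2: since 5 ≡ 5 (mod 8), (2/5) = -1, so (2/5)^2 = +1.
Reached (1/5) = 1. Collecting the sign flips along the way, the symbol is +1.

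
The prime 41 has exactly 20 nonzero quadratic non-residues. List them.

Square k = 1,…,20 (k and 41−k give the same square):
1²=1, 2²=4, 3²=9, 4²=16, 5²=25, 6²=36, 7²≡8, 8²≡23, 9²≡40, 10²≡18, 11²≡39, 12²≡21, 13²≡5, 14²≡32, 15²≡20, 16²≡10, 17²≡2, 18²≡37, 19²≡33, 20²≡31 (mod 41).
The residues are {1, 2, 4, 5, 8, 9, 10, 16, 18, 20, 21, 23, 25, 31, 32, 33, 36, 37, 39, 40}; the non-residues are the remaining 20 nonzero classes.

3,6,7,11,12,13,14,15,17,19,22,24,26,27,28,29,30,34,35,38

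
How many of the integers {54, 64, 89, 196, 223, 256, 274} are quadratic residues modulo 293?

(54/293) = +1 → QR.
(64/293) = +1 → QR.
(89/293) = -1 → non-residue.
(196/293) = +1 → QR.
(223/293) = -1 → non-residue.
(256/293) = +1 → QR.
(274/293) = -1 → non-residue.
Total quadratic residues among the 7: 4.

4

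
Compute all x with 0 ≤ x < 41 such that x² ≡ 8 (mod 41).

7, 34

41 ≡ 1 (mod 4), so we find a root by search.
Trying successive values, 7² = 49 ≡ 8 (mod 41). The other root is 41 − 7 = 34.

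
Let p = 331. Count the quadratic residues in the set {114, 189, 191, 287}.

(114/331) = +1 → QR.
(189/331) = +1 → QR.
(191/331) = +1 → QR.
(287/331) = +1 → QR.
Total quadratic residues among the 4: 4.

4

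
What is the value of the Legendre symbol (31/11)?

Euler's criterion: (31/11) ≡ 9^5 (mod 11).
9^2 ≡ 4 (mod 11)
9^4 ≡ 5 (mod 11)
9^5 = 9^(4+1) ≡ 1 (mod 11).
Result is 1, so (31/11) = 1.

1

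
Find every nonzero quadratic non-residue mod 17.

Square k = 1,…,8 (k and 17−k give the same square):
1²=1, 2²=4, 3²=9, 4²=16, 5²≡8, 6²≡2, 7²≡15, 8²≡13 (mod 17).
The residues are {1, 2, 4, 8, 9, 13, 15, 16}; the non-residues are the remaining 8 nonzero classes.

3 5 6 7 10 11 12 14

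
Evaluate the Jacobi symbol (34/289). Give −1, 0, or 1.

Pull out 2: since 289 ≡ 1 (mod 8), (2/289) = +1.
Reciprocity: 17 ≡ 1 and 289 ≡ 1 (mod 4), so (17/289) = +(289/17).
Reduce top mod 17: now compute (0/17).
Top reduces to 0: gcd > 1, so the symbol is 0.

0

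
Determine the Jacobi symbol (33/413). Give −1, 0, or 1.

Reciprocity: 33 ≡ 1 and 413 ≡ 1 (mod 4), so (33/413) = +(413/33).
Reduce top mod 33: now compute (17/33).
Reciprocity: 17 ≡ 1 and 33 ≡ 1 (mod 4), so (17/33) = +(33/17).
Reduce top mod 17: now compute (16/17).
Pull out 2^4: since 17 ≡ 1 (mod 8), (2/17) = +1, so (2/17)^4 = +1.
Reached (1/17) = 1. Collecting the sign flips along the way, the symbol is +1.

1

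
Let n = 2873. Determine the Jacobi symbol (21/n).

1

Reciprocity: 21 ≡ 1 and 2873 ≡ 1 (mod 4), so (21/2873) = +(2873/21).
Reduce top mod 21: now compute (17/21).
Reciprocity: 17 ≡ 1 and 21 ≡ 1 (mod 4), so (17/21) = +(21/17).
Reduce top mod 17: now compute (4/17).
Pull out 2^2: since 17 ≡ 1 (mod 8), (2/17) = +1, so (2/17)^2 = +1.
Reached (1/17) = 1. Collecting the sign flips along the way, the symbol is +1.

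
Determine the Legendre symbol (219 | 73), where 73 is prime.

First reduce: 219 ≡ 0 (mod 73).
Top reduces to 0: gcd > 1, so the symbol is 0.

0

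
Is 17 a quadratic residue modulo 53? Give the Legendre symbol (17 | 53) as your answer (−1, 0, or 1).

Reciprocity: 17 ≡ 1 and 53 ≡ 1 (mod 4), so (17/53) = +(53/17).
Reduce top mod 17: now compute (2/17).
Pull out 2: since 17 ≡ 1 (mod 8), (2/17) = +1.
Reached (1/17) = 1. Collecting the sign flips along the way, the symbol is +1.

1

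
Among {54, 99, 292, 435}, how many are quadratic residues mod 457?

2

(54/457) = +1 → QR.
(99/457) = -1 → non-residue.
(292/457) = +1 → QR.
(435/457) = -1 → non-residue.
Total quadratic residues among the 4: 2.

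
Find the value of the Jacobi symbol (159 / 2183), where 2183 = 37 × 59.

Reciprocity: 159 ≡ 3 and 2183 ≡ 3 (mod 4), so (159/2183) = −(2183/159).
Reduce top mod 159: now compute (116/159).
Pull out 2^2: since 159 ≡ 7 (mod 8), (2/159) = +1, so (2/159)^2 = +1.
Reciprocity: 29 ≡ 1 and 159 ≡ 3 (mod 4), so (29/159) = +(159/29).
Reduce top mod 29: now compute (14/29).
Pull out 2: since 29 ≡ 5 (mod 8), (2/29) = -1.
Reciprocity: 7 ≡ 3 and 29 ≡ 1 (mod 4), so (7/29) = +(29/7).
Reduce top mod 7: now compute (1/7).
Reached (1/7) = 1. Collecting the sign flips along the way, the symbol is +1.

1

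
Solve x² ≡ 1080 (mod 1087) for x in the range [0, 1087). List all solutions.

373, 714

Since 1087 ≡ 3 (mod 4), a square root of 1080 is 1080^((1087+1)/4) = 1080^272 mod 1087.
Repeated squaring: 1080^2≡49, 1080^4≡227, 1080^8≡440, 1080^16≡114, 1080^32≡1039, 1080^64≡130, 1080^128≡595, 1080^256≡750 (mod 1087).
1080^272 = 1080^(256+16) ≡ 714 (mod 1087).
Check: 714² = 509796 ≡ 1080 (mod 1087). The two roots are 373 and 714.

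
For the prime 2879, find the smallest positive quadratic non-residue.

7

(2/2879) = +1, so 2 is a residue.
(3/2879) = +1, so 3 is a residue.
(4/2879) = +1, so 4 is a residue.
(5/2879) = +1, so 5 is a residue.
(6/2879) = +1, so 6 is a residue.
(7/2879) = −1, so 7 is the smallest positive non-residue mod 2879.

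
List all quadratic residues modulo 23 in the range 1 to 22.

1,2,3,4,6,8,9,12,13,16,18

Square k = 1,…,11 (k and 23−k give the same square):
1²=1, 2²=4, 3²=9, 4²=16, 5²≡2, 6²≡13, 7²≡3, 8²≡18, 9²≡12, 10²≡8, 11²≡6 (mod 23).
So the quadratic residues mod 23 are {1, 2, 3, 4, 6, 8, 9, 12, 13, 16, 18}.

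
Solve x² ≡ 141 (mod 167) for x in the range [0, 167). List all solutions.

Since 167 ≡ 3 (mod 4), a square root of 141 is 141^((167+1)/4) = 141^42 mod 167.
Repeated squaring: 141^2≡8, 141^4≡64, 141^8≡88, 141^16≡62, 141^32≡3 (mod 167).
141^42 = 141^(32+8+2) ≡ 108 (mod 167).
Check: 108² = 11664 ≡ 141 (mod 167). The two roots are 59 and 108.

59, 108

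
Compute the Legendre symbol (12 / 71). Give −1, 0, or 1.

Pull out 2^2: since 71 ≡ 7 (mod 8), (2/71) = +1, so (2/71)^2 = +1.
Reciprocity: 3 ≡ 3 and 71 ≡ 3 (mod 4), so (3/71) = −(71/3).
Reduce top mod 3: now compute (2/3).
Pull out 2: since 3 ≡ 3 (mod 8), (2/3) = -1.
Reached (1/3) = 1. Collecting the sign flips along the way, the symbol is +1.

1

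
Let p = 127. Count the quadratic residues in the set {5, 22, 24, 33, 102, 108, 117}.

2

(5/127) = -1 → non-residue.
(22/127) = +1 → QR.
(24/127) = -1 → non-residue.
(33/127) = -1 → non-residue.
(102/127) = -1 → non-residue.
(108/127) = -1 → non-residue.
(117/127) = +1 → QR.
Total quadratic residues among the 7: 2.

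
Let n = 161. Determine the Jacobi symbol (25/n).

1

Reciprocity: 25 ≡ 1 and 161 ≡ 1 (mod 4), so (25/161) = +(161/25).
Reduce top mod 25: now compute (11/25).
Reciprocity: 11 ≡ 3 and 25 ≡ 1 (mod 4), so (11/25) = +(25/11).
Reduce top mod 11: now compute (3/11).
Reciprocity: 3 ≡ 3 and 11 ≡ 3 (mod 4), so (3/11) = −(11/3).
Reduce top mod 3: now compute (2/3).
Pull out 2: since 3 ≡ 3 (mod 8), (2/3) = -1.
Reached (1/3) = 1. Collecting the sign flips along the way, the symbol is +1.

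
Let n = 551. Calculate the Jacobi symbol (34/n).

-1

Pull out 2: since 551 ≡ 7 (mod 8), (2/551) = +1.
Reciprocity: 17 ≡ 1 and 551 ≡ 3 (mod 4), so (17/551) = +(551/17).
Reduce top mod 17: now compute (7/17).
Reciprocity: 7 ≡ 3 and 17 ≡ 1 (mod 4), so (7/17) = +(17/7).
Reduce top mod 7: now compute (3/7).
Reciprocity: 3 ≡ 3 and 7 ≡ 3 (mod 4), so (3/7) = −(7/3).
Reduce top mod 3: now compute (1/3).
Reached (1/3) = 1. Collecting the sign flips along the way, the symbol is -1.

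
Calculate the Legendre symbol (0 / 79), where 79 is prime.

0

Top reduces to 0: gcd > 1, so the symbol is 0.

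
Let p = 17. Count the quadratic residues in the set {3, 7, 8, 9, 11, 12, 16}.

(3/17) = -1 → non-residue.
(7/17) = -1 → non-residue.
(8/17) = +1 → QR.
(9/17) = +1 → QR.
(11/17) = -1 → non-residue.
(12/17) = -1 → non-residue.
(16/17) = +1 → QR.
Total quadratic residues among the 7: 3.

3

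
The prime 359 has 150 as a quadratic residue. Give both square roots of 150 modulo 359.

48, 311

Since 359 ≡ 3 (mod 4), a square root of 150 is 150^((359+1)/4) = 150^90 mod 359.
Repeated squaring: 150^2≡242, 150^4≡47, 150^8≡55, 150^16≡153, 150^32≡74, 150^64≡91 (mod 359).
150^90 = 150^(64+16+8+2) ≡ 48 (mod 359).
Check: 48² = 2304 ≡ 150 (mod 359). The two roots are 48 and 311.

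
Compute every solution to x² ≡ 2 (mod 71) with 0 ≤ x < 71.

Since 71 ≡ 3 (mod 4), a square root of 2 is 2^((71+1)/4) = 2^18 mod 71.
Repeated squaring: 2^2≡4, 2^4≡16, 2^8≡43, 2^16≡3 (mod 71).
2^18 = 2^(16+2) ≡ 12 (mod 71).
Check: 12² = 144 ≡ 2 (mod 71). The two roots are 12 and 59.

12, 59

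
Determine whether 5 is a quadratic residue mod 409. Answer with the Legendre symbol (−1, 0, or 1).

Reciprocity: 5 ≡ 1 and 409 ≡ 1 (mod 4), so (5/409) = +(409/5).
Reduce top mod 5: now compute (4/5).
Pull out 2^2: since 5 ≡ 5 (mod 8), (2/5) = -1, so (2/5)^2 = +1.
Reached (1/5) = 1. Collecting the sign flips along the way, the symbol is +1.

1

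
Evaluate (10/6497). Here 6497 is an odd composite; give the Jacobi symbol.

-1

Pull out 2: since 6497 ≡ 1 (mod 8), (2/6497) = +1.
Reciprocity: 5 ≡ 1 and 6497 ≡ 1 (mod 4), so (5/6497) = +(6497/5).
Reduce top mod 5: now compute (2/5).
Pull out 2: since 5 ≡ 5 (mod 8), (2/5) = -1.
Reached (1/5) = 1. Collecting the sign flips along the way, the symbol is -1.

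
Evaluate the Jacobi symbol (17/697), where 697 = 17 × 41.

Reciprocity: 17 ≡ 1 and 697 ≡ 1 (mod 4), so (17/697) = +(697/17).
Reduce top mod 17: now compute (0/17).
Top reduces to 0: gcd > 1, so the symbol is 0.

0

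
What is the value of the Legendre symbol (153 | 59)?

1

Euler's criterion: (153/59) ≡ 35^29 (mod 59).
35^2 ≡ 45 (mod 59)
35^4 ≡ 19 (mod 59)
35^8 ≡ 7 (mod 59)
35^16 ≡ 49 (mod 59)
35^29 = 35^(16+8+4+1) ≡ 1 (mod 59).
Result is 1, so (153/59) = 1.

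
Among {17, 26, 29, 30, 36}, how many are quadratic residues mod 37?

(17/37) = -1 → non-residue.
(26/37) = +1 → QR.
(29/37) = -1 → non-residue.
(30/37) = +1 → QR.
(36/37) = +1 → QR.
Total quadratic residues among the 5: 3.

3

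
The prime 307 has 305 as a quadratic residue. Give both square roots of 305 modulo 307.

Since 307 ≡ 3 (mod 4), a square root of 305 is 305^((307+1)/4) = 305^77 mod 307.
Repeated squaring: 305^2≡4, 305^4≡16, 305^8≡256, 305^16≡145, 305^32≡149, 305^64≡97 (mod 307).
305^77 = 305^(64+8+4+1) ≡ 199 (mod 307).
Check: 199² = 39601 ≡ 305 (mod 307). The two roots are 108 and 199.

108, 199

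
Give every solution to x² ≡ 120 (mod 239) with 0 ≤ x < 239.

70, 169

Since 239 ≡ 3 (mod 4), a square root of 120 is 120^((239+1)/4) = 120^60 mod 239.
Repeated squaring: 120^2≡60, 120^4≡15, 120^8≡225, 120^16≡196, 120^32≡176 (mod 239).
120^60 = 120^(32+16+8+4) ≡ 169 (mod 239).
Check: 169² = 28561 ≡ 120 (mod 239). The two roots are 70 and 169.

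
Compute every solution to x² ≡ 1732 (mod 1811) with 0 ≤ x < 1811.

Since 1811 ≡ 3 (mod 4), a square root of 1732 is 1732^((1811+1)/4) = 1732^453 mod 1811.
Repeated squaring: 1732^2≡808, 1732^4≡904, 1732^8≡455, 1732^16≡571, 1732^32≡61, 1732^64≡99, 1732^128≡746, 1732^256≡539 (mod 1811).
1732^453 = 1732^(256+128+64+4+1) ≡ 1542 (mod 1811).
Check: 1542² = 2377764 ≡ 1732 (mod 1811). The two roots are 269 and 1542.

269, 1542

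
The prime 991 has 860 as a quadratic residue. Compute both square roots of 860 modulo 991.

276, 715

Since 991 ≡ 3 (mod 4), a square root of 860 is 860^((991+1)/4) = 860^248 mod 991.
Repeated squaring: 860^2≡314, 860^4≡487, 860^8≡320, 860^16≡327, 860^32≡892, 860^64≡882, 860^128≡980 (mod 991).
860^248 = 860^(128+64+32+16+8) ≡ 276 (mod 991).
Check: 276² = 76176 ≡ 860 (mod 991). The two roots are 276 and 715.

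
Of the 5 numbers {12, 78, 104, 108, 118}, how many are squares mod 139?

2

(12/139) = -1 → non-residue.
(78/139) = +1 → QR.
(104/139) = -1 → non-residue.
(108/139) = -1 → non-residue.
(118/139) = +1 → QR.
Total quadratic residues among the 5: 2.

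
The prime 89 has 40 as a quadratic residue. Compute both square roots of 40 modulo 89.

29, 60

89 ≡ 1 (mod 4), so we find a root by search.
Trying successive values, 29² = 841 ≡ 40 (mod 89). The other root is 89 − 29 = 60.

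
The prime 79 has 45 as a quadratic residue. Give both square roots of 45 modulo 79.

19, 60

Since 79 ≡ 3 (mod 4), a square root of 45 is 45^((79+1)/4) = 45^20 mod 79.
Repeated squaring: 45^2≡50, 45^4≡51, 45^8≡73, 45^16≡36 (mod 79).
45^20 = 45^(16+4) ≡ 19 (mod 79).
Check: 19² = 361 ≡ 45 (mod 79). The two roots are 19 and 60.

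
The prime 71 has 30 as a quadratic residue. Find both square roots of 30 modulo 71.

Since 71 ≡ 3 (mod 4), a square root of 30 is 30^((71+1)/4) = 30^18 mod 71.
Repeated squaring: 30^2≡48, 30^4≡32, 30^8≡30, 30^16≡48 (mod 71).
30^18 = 30^(16+2) ≡ 32 (mod 71).
Check: 32² = 1024 ≡ 30 (mod 71). The two roots are 32 and 39.

32, 39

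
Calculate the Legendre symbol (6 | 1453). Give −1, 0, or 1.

-1

Pull out 2: since 1453 ≡ 5 (mod 8), (2/1453) = -1.
Reciprocity: 3 ≡ 3 and 1453 ≡ 1 (mod 4), so (3/1453) = +(1453/3).
Reduce top mod 3: now compute (1/3).
Reached (1/3) = 1. Collecting the sign flips along the way, the symbol is -1.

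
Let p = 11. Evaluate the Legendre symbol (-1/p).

-1

Euler's criterion: (-1/11) ≡ 10^5 (mod 11).
10^2 ≡ 1 (mod 11)
10^4 ≡ 1 (mod 11)
10^5 = 10^(4+1) ≡ 10 (mod 11).
Result is 10 ≡ −1, so (-1/11) = −1.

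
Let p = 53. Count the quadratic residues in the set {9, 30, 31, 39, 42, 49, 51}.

3

(9/53) = +1 → QR.
(30/53) = -1 → non-residue.
(31/53) = -1 → non-residue.
(39/53) = -1 → non-residue.
(42/53) = +1 → QR.
(49/53) = +1 → QR.
(51/53) = -1 → non-residue.
Total quadratic residues among the 7: 3.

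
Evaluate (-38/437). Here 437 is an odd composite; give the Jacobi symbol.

0

First reduce: -38 ≡ 399 (mod 437).
Reciprocity: 399 ≡ 3 and 437 ≡ 1 (mod 4), so (399/437) = +(437/399).
Reduce top mod 399: now compute (38/399).
Pull out 2: since 399 ≡ 7 (mod 8), (2/399) = +1.
Reciprocity: 19 ≡ 3 and 399 ≡ 3 (mod 4), so (19/399) = −(399/19).
Reduce top mod 19: now compute (0/19).
Top reduces to 0: gcd > 1, so the symbol is 0.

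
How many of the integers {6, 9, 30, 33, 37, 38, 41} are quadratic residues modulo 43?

(6/43) = +1 → QR.
(9/43) = +1 → QR.
(30/43) = -1 → non-residue.
(33/43) = -1 → non-residue.
(37/43) = -1 → non-residue.
(38/43) = +1 → QR.
(41/43) = +1 → QR.
Total quadratic residues among the 7: 4.

4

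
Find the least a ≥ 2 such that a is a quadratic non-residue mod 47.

5

(2/47) = +1, so 2 is a residue.
(3/47) = +1, so 3 is a residue.
(4/47) = +1, so 4 is a residue.
(5/47) = −1, so 5 is the smallest positive non-residue mod 47.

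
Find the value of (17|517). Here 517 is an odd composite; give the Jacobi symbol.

Reciprocity: 17 ≡ 1 and 517 ≡ 1 (mod 4), so (17/517) = +(517/17).
Reduce top mod 17: now compute (7/17).
Reciprocity: 7 ≡ 3 and 17 ≡ 1 (mod 4), so (7/17) = +(17/7).
Reduce top mod 7: now compute (3/7).
Reciprocity: 3 ≡ 3 and 7 ≡ 3 (mod 4), so (3/7) = −(7/3).
Reduce top mod 3: now compute (1/3).
Reached (1/3) = 1. Collecting the sign flips along the way, the symbol is -1.

-1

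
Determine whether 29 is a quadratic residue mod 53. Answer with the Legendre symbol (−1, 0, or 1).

Euler's criterion: (29/53) ≡ 29^26 (mod 53).
29^2 ≡ 46 (mod 53)
29^4 ≡ 49 (mod 53)
29^8 ≡ 16 (mod 53)
29^16 ≡ 44 (mod 53)
29^26 = 29^(16+8+2) ≡ 1 (mod 53).
Result is 1, so (29/53) = 1.

1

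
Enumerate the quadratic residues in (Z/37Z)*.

1, 3, 4, 7, 9, 10, 11, 12, 16, 21, 25, 26, 27, 28, 30, 33, 34, 36

Square k = 1,…,18 (k and 37−k give the same square):
1²=1, 2²=4, 3²=9, 4²=16, 5²=25, 6²=36, 7²≡12, 8²≡27, 9²≡7, 10²≡26, 11²≡10, 12²≡33, 13²≡21, 14²≡11, 15²≡3, 16²≡34, 17²≡30, 18²≡28 (mod 37).
So the quadratic residues mod 37 are {1, 3, 4, 7, 9, 10, 11, 12, 16, 21, 25, 26, 27, 28, 30, 33, 34, 36}.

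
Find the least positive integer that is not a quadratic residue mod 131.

(2/131) = −1, so 2 is the smallest positive non-residue mod 131.

2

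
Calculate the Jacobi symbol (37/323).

1

Reciprocity: 37 ≡ 1 and 323 ≡ 3 (mod 4), so (37/323) = +(323/37).
Reduce top mod 37: now compute (27/37).
Reciprocity: 27 ≡ 3 and 37 ≡ 1 (mod 4), so (27/37) = +(37/27).
Reduce top mod 27: now compute (10/27).
Pull out 2: since 27 ≡ 3 (mod 8), (2/27) = -1.
Reciprocity: 5 ≡ 1 and 27 ≡ 3 (mod 4), so (5/27) = +(27/5).
Reduce top mod 5: now compute (2/5).
Pull out 2: since 5 ≡ 5 (mod 8), (2/5) = -1.
Reached (1/5) = 1. Collecting the sign flips along the way, the symbol is +1.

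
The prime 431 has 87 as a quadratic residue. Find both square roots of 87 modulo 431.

100, 331

Since 431 ≡ 3 (mod 4), a square root of 87 is 87^((431+1)/4) = 87^108 mod 431.
Repeated squaring: 87^2≡242, 87^4≡379, 87^8≡118, 87^16≡132, 87^32≡184, 87^64≡238 (mod 431).
87^108 = 87^(64+32+8+4) ≡ 100 (mod 431).
Check: 100² = 10000 ≡ 87 (mod 431). The two roots are 100 and 331.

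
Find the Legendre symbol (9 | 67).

1

Euler's criterion: (9/67) ≡ 9^33 (mod 67).
9^2 ≡ 14 (mod 67)
9^4 ≡ 62 (mod 67)
9^8 ≡ 25 (mod 67)
9^16 ≡ 22 (mod 67)
9^32 ≡ 15 (mod 67)
9^33 = 9^(32+1) ≡ 1 (mod 67).
Result is 1, so (9/67) = 1.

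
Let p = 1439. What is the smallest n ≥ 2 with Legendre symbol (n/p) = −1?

(2/1439) = +1, so 2 is a residue.
(3/1439) = +1, so 3 is a residue.
(4/1439) = +1, so 4 is a residue.
(5/1439) = +1, so 5 is a residue.
(6/1439) = +1, so 6 is a residue.
(7/1439) = −1, so 7 is the smallest positive non-residue mod 1439.

7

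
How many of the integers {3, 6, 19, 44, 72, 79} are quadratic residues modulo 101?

3

(3/101) = -1 → non-residue.
(6/101) = +1 → QR.
(19/101) = +1 → QR.
(44/101) = -1 → non-residue.
(72/101) = -1 → non-residue.
(79/101) = +1 → QR.
Total quadratic residues among the 6: 3.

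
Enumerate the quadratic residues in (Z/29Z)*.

Square k = 1,…,14 (k and 29−k give the same square):
1²=1, 2²=4, 3²=9, 4²=16, 5²=25, 6²≡7, 7²≡20, 8²≡6, 9²≡23, 10²≡13, 11²≡5, 12²≡28, 13²≡24, 14²≡22 (mod 29).
So the quadratic residues mod 29 are {1, 4, 5, 6, 7, 9, 13, 16, 20, 22, 23, 24, 25, 28}.

1 4 5 6 7 9 13 16 20 22 23 24 25 28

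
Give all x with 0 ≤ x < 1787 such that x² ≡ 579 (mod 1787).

Since 1787 ≡ 3 (mod 4), a square root of 579 is 579^((1787+1)/4) = 579^447 mod 1787.
Repeated squaring: 579^2≡1072, 579^4≡143, 579^8≡792, 579^16≡27, 579^32≡729, 579^64≡702, 579^128≡1379, 579^256≡273 (mod 1787).
579^447 = 579^(256+128+32+16+8+4+2+1) ≡ 905 (mod 1787).
Check: 905² = 819025 ≡ 579 (mod 1787). The two roots are 882 and 905.

882, 905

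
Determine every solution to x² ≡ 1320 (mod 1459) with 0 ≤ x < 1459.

Since 1459 ≡ 3 (mod 4), a square root of 1320 is 1320^((1459+1)/4) = 1320^365 mod 1459.
Repeated squaring: 1320^2≡354, 1320^4≡1301, 1320^8≡161, 1320^16≡1118, 1320^32≡1020, 1320^64≡133, 1320^128≡181, 1320^256≡663 (mod 1459).
1320^365 = 1320^(256+64+32+8+4+1) ≡ 1039 (mod 1459).
Check: 1039² = 1079521 ≡ 1320 (mod 1459). The two roots are 420 and 1039.

420, 1039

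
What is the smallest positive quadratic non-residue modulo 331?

2

(2/331) = −1, so 2 is the smallest positive non-residue mod 331.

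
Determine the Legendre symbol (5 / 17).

Euler's criterion: (5/17) ≡ 5^8 (mod 17).
5^2 ≡ 8 (mod 17)
5^4 ≡ 13 (mod 17)
5^8 ≡ 16 (mod 17)
5^8 = 5^(8) ≡ 16 (mod 17).
Result is 16 ≡ −1, so (5/17) = −1.

-1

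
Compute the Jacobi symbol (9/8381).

Reciprocity: 9 ≡ 1 and 8381 ≡ 1 (mod 4), so (9/8381) = +(8381/9).
Reduce top mod 9: now compute (2/9).
Pull out 2: since 9 ≡ 1 (mod 8), (2/9) = +1.
Reached (1/9) = 1. Collecting the sign flips along the way, the symbol is +1.

1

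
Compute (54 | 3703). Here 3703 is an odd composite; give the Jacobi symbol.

-1

Pull out 2: since 3703 ≡ 7 (mod 8), (2/3703) = +1.
Reciprocity: 27 ≡ 3 and 3703 ≡ 3 (mod 4), so (27/3703) = −(3703/27).
Reduce top mod 27: now compute (4/27).
Pull out 2^2: since 27 ≡ 3 (mod 8), (2/27) = -1, so (2/27)^2 = +1.
Reached (1/27) = 1. Collecting the sign flips along the way, the symbol is -1.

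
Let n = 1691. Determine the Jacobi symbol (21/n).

-1

Reciprocity: 21 ≡ 1 and 1691 ≡ 3 (mod 4), so (21/1691) = +(1691/21).
Reduce top mod 21: now compute (11/21).
Reciprocity: 11 ≡ 3 and 21 ≡ 1 (mod 4), so (11/21) = +(21/11).
Reduce top mod 11: now compute (10/11).
Pull out 2: since 11 ≡ 3 (mod 8), (2/11) = -1.
Reciprocity: 5 ≡ 1 and 11 ≡ 3 (mod 4), so (5/11) = +(11/5).
Reduce top mod 5: now compute (1/5).
Reached (1/5) = 1. Collecting the sign flips along the way, the symbol is -1.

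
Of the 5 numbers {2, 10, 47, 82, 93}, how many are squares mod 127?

3

(2/127) = +1 → QR.
(10/127) = -1 → non-residue.
(47/127) = +1 → QR.
(82/127) = +1 → QR.
(93/127) = -1 → non-residue.
Total quadratic residues among the 5: 3.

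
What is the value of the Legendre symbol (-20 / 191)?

First reduce: -20 ≡ 171 (mod 191).
Reciprocity: 171 ≡ 3 and 191 ≡ 3 (mod 4), so (171/191) = −(191/171).
Reduce top mod 171: now compute (20/171).
Pull out 2^2: since 171 ≡ 3 (mod 8), (2/171) = -1, so (2/171)^2 = +1.
Reciprocity: 5 ≡ 1 and 171 ≡ 3 (mod 4), so (5/171) = +(171/5).
Reduce top mod 5: now compute (1/5).
Reached (1/5) = 1. Collecting the sign flips along the way, the symbol is -1.

-1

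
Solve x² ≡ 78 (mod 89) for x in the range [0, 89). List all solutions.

89 ≡ 1 (mod 4), so we find a root by search.
Trying successive values, 16² = 256 ≡ 78 (mod 89). The other root is 89 − 16 = 73.

16, 73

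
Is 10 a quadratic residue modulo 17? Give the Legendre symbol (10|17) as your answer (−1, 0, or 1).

Euler's criterion: (10/17) ≡ 10^8 (mod 17).
10^2 ≡ 15 (mod 17)
10^4 ≡ 4 (mod 17)
10^8 ≡ 16 (mod 17)
10^8 = 10^(8) ≡ 16 (mod 17).
Result is 16 ≡ −1, so (10/17) = −1.

-1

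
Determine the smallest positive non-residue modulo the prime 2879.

(2/2879) = +1, so 2 is a residue.
(3/2879) = +1, so 3 is a residue.
(4/2879) = +1, so 4 is a residue.
(5/2879) = +1, so 5 is a residue.
(6/2879) = +1, so 6 is a residue.
(7/2879) = −1, so 7 is the smallest positive non-residue mod 2879.

7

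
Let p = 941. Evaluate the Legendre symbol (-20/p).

First reduce: -20 ≡ 921 (mod 941).
Reciprocity: 921 ≡ 1 and 941 ≡ 1 (mod 4), so (921/941) = +(941/921).
Reduce top mod 921: now compute (20/921).
Pull out 2^2: since 921 ≡ 1 (mod 8), (2/921) = +1, so (2/921)^2 = +1.
Reciprocity: 5 ≡ 1 and 921 ≡ 1 (mod 4), so (5/921) = +(921/5).
Reduce top mod 5: now compute (1/5).
Reached (1/5) = 1. Collecting the sign flips along the way, the symbol is +1.

1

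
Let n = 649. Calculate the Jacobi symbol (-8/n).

First reduce: -8 ≡ 641 (mod 649).
Reciprocity: 641 ≡ 1 and 649 ≡ 1 (mod 4), so (641/649) = +(649/641).
Reduce top mod 641: now compute (8/641).
Pull out 2^3: since 641 ≡ 1 (mod 8), (2/641) = +1, so (2/641)^3 = +1.
Reached (1/641) = 1. Collecting the sign flips along the way, the symbol is +1.

1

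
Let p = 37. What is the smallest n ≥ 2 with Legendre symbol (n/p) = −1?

2

(2/37) = −1, so 2 is the smallest positive non-residue mod 37.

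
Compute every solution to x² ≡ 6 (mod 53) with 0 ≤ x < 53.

18, 35

53 ≡ 1 (mod 4), so we find a root by search.
Trying successive values, 18² = 324 ≡ 6 (mod 53). The other root is 53 − 18 = 35.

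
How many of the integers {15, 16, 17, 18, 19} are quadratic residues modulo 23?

2

(15/23) = -1 → non-residue.
(16/23) = +1 → QR.
(17/23) = -1 → non-residue.
(18/23) = +1 → QR.
(19/23) = -1 → non-residue.
Total quadratic residues among the 5: 2.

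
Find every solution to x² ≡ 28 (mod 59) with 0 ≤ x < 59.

Since 59 ≡ 3 (mod 4), a square root of 28 is 28^((59+1)/4) = 28^15 mod 59.
Repeated squaring: 28^2≡17, 28^4≡53, 28^8≡36 (mod 59).
28^15 = 28^(8+4+2+1) ≡ 21 (mod 59).
Check: 21² = 441 ≡ 28 (mod 59). The two roots are 21 and 38.

21, 38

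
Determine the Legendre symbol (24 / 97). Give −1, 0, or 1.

Pull out 2^3: since 97 ≡ 1 (mod 8), (2/97) = +1, so (2/97)^3 = +1.
Reciprocity: 3 ≡ 3 and 97 ≡ 1 (mod 4), so (3/97) = +(97/3).
Reduce top mod 3: now compute (1/3).
Reached (1/3) = 1. Collecting the sign flips along the way, the symbol is +1.

1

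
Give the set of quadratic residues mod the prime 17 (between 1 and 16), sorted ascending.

Square k = 1,…,8 (k and 17−k give the same square):
1²=1, 2²=4, 3²=9, 4²=16, 5²≡8, 6²≡2, 7²≡15, 8²≡13 (mod 17).
So the quadratic residues mod 17 are {1, 2, 4, 8, 9, 13, 15, 16}.

1, 2, 4, 8, 9, 13, 15, 16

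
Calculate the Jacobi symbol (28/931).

0

Pull out 2^2: since 931 ≡ 3 (mod 8), (2/931) = -1, so (2/931)^2 = +1.
Reciprocity: 7 ≡ 3 and 931 ≡ 3 (mod 4), so (7/931) = −(931/7).
Reduce top mod 7: now compute (0/7).
Top reduces to 0: gcd > 1, so the symbol is 0.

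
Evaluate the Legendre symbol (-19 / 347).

1

Euler's criterion: (-19/347) ≡ 328^173 (mod 347).
328^2 ≡ 14 (mod 347)
328^4 ≡ 196 (mod 347)
328^8 ≡ 246 (mod 347)
328^16 ≡ 138 (mod 347)
328^32 ≡ 306 (mod 347)
328^64 ≡ 293 (mod 347)
328^128 ≡ 140 (mod 347)
328^173 = 328^(128+32+8+4+1) ≡ 1 (mod 347).
Result is 1, so (-19/347) = 1.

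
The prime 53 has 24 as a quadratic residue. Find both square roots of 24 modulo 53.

53 ≡ 1 (mod 4), so we find a root by search.
Trying successive values, 17² = 289 ≡ 24 (mod 53). The other root is 53 − 17 = 36.

17, 36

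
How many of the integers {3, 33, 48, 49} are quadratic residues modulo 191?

(3/191) = +1 → QR.
(33/191) = -1 → non-residue.
(48/191) = +1 → QR.
(49/191) = +1 → QR.
Total quadratic residues among the 4: 3.

3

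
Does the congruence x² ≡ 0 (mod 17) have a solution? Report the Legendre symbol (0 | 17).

Top reduces to 0: gcd > 1, so the symbol is 0.

0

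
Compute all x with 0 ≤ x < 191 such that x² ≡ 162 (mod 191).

Since 191 ≡ 3 (mod 4), a square root of 162 is 162^((191+1)/4) = 162^48 mod 191.
Repeated squaring: 162^2≡77, 162^4≡8, 162^8≡64, 162^16≡85, 162^32≡158 (mod 191).
162^48 = 162^(32+16) ≡ 60 (mod 191).
Check: 60² = 3600 ≡ 162 (mod 191). The two roots are 60 and 131.

60, 131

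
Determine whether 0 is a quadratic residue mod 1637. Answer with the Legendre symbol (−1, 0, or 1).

Top reduces to 0: gcd > 1, so the symbol is 0.

0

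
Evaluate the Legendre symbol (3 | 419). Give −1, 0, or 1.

1

Euler's criterion: (3/419) ≡ 3^209 (mod 419).
3^2 ≡ 9 (mod 419)
3^4 ≡ 81 (mod 419)
3^8 ≡ 276 (mod 419)
3^16 ≡ 337 (mod 419)
3^32 ≡ 20 (mod 419)
3^64 ≡ 400 (mod 419)
3^128 ≡ 361 (mod 419)
3^209 = 3^(128+64+16+1) ≡ 1 (mod 419).
Result is 1, so (3/419) = 1.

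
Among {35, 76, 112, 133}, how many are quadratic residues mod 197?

3

(35/197) = -1 → non-residue.
(76/197) = +1 → QR.
(112/197) = +1 → QR.
(133/197) = +1 → QR.
Total quadratic residues among the 4: 3.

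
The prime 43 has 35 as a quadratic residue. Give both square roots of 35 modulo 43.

Since 43 ≡ 3 (mod 4), a square root of 35 is 35^((43+1)/4) = 35^11 mod 43.
Repeated squaring: 35^2≡21, 35^4≡11, 35^8≡35 (mod 43).
35^11 = 35^(8+2+1) ≡ 11 (mod 43).
Check: 11² = 121 ≡ 35 (mod 43). The two roots are 11 and 32.

11, 32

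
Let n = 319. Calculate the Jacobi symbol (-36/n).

First reduce: -36 ≡ 283 (mod 319).
Reciprocity: 283 ≡ 3 and 319 ≡ 3 (mod 4), so (283/319) = −(319/283).
Reduce top mod 283: now compute (36/283).
Pull out 2^2: since 283 ≡ 3 (mod 8), (2/283) = -1, so (2/283)^2 = +1.
Reciprocity: 9 ≡ 1 and 283 ≡ 3 (mod 4), so (9/283) = +(283/9).
Reduce top mod 9: now compute (4/9).
Pull out 2^2: since 9 ≡ 1 (mod 8), (2/9) = +1, so (2/9)^2 = +1.
Reached (1/9) = 1. Collecting the sign flips along the way, the symbol is -1.

-1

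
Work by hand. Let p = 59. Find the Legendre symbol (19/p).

1

Reciprocity: 19 ≡ 3 and 59 ≡ 3 (mod 4), so (19/59) = −(59/19).
Reduce top mod 19: now compute (2/19).
Pull out 2: since 19 ≡ 3 (mod 8), (2/19) = -1.
Reached (1/19) = 1. Collecting the sign flips along the way, the symbol is +1.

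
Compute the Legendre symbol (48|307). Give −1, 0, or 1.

-1

Pull out 2^4: since 307 ≡ 3 (mod 8), (2/307) = -1, so (2/307)^4 = +1.
Reciprocity: 3 ≡ 3 and 307 ≡ 3 (mod 4), so (3/307) = −(307/3).
Reduce top mod 3: now compute (1/3).
Reached (1/3) = 1. Collecting the sign flips along the way, the symbol is -1.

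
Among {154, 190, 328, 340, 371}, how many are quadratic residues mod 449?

3

(154/449) = +1 → QR.
(190/449) = -1 → non-residue.
(328/449) = +1 → QR.
(340/449) = -1 → non-residue.
(371/449) = +1 → QR.
Total quadratic residues among the 5: 3.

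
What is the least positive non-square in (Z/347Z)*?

(2/347) = −1, so 2 is the smallest positive non-residue mod 347.

2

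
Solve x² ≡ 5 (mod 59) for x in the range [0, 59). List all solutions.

8, 51

Since 59 ≡ 3 (mod 4), a square root of 5 is 5^((59+1)/4) = 5^15 mod 59.
Repeated squaring: 5^2≡25, 5^4≡35, 5^8≡45 (mod 59).
5^15 = 5^(8+4+2+1) ≡ 51 (mod 59).
Check: 51² = 2601 ≡ 5 (mod 59). The two roots are 8 and 51.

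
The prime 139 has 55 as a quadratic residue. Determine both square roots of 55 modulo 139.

65, 74

Since 139 ≡ 3 (mod 4), a square root of 55 is 55^((139+1)/4) = 55^35 mod 139.
Repeated squaring: 55^2≡106, 55^4≡116, 55^8≡112, 55^16≡34, 55^32≡44 (mod 139).
55^35 = 55^(32+2+1) ≡ 65 (mod 139).
Check: 65² = 4225 ≡ 55 (mod 139). The two roots are 65 and 74.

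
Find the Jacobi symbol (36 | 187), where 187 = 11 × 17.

1

Pull out 2^2: since 187 ≡ 3 (mod 8), (2/187) = -1, so (2/187)^2 = +1.
Reciprocity: 9 ≡ 1 and 187 ≡ 3 (mod 4), so (9/187) = +(187/9).
Reduce top mod 9: now compute (7/9).
Reciprocity: 7 ≡ 3 and 9 ≡ 1 (mod 4), so (7/9) = +(9/7).
Reduce top mod 7: now compute (2/7).
Pull out 2: since 7 ≡ 7 (mod 8), (2/7) = +1.
Reached (1/7) = 1. Collecting the sign flips along the way, the symbol is +1.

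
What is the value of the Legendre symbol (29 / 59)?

1

Reciprocity: 29 ≡ 1 and 59 ≡ 3 (mod 4), so (29/59) = +(59/29).
Reduce top mod 29: now compute (1/29).
Reached (1/29) = 1. Collecting the sign flips along the way, the symbol is +1.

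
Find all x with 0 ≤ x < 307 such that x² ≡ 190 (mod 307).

Since 307 ≡ 3 (mod 4), a square root of 190 is 190^((307+1)/4) = 190^77 mod 307.
Repeated squaring: 190^2≡181, 190^4≡219, 190^8≡69, 190^16≡156, 190^32≡83, 190^64≡135 (mod 307).
190^77 = 190^(64+8+4+1) ≡ 133 (mod 307).
Check: 133² = 17689 ≡ 190 (mod 307). The two roots are 133 and 174.

133, 174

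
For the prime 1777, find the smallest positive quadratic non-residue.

5

(2/1777) = +1, so 2 is a residue.
(3/1777) = +1, so 3 is a residue.
(4/1777) = +1, so 4 is a residue.
(5/1777) = −1, so 5 is the smallest positive non-residue mod 1777.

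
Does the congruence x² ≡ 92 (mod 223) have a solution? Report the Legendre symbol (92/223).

-1

Euler's criterion: (92/223) ≡ 92^111 (mod 223).
92^2 ≡ 213 (mod 223)
92^4 ≡ 100 (mod 223)
92^8 ≡ 188 (mod 223)
92^16 ≡ 110 (mod 223)
92^32 ≡ 58 (mod 223)
92^64 ≡ 19 (mod 223)
92^111 = 92^(64+32+8+4+2+1) ≡ 222 (mod 223).
Result is 222 ≡ −1, so (92/223) = −1.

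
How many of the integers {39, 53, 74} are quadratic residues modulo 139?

0

(39/139) = -1 → non-residue.
(53/139) = -1 → non-residue.
(74/139) = -1 → non-residue.
Total quadratic residues among the 3: 0.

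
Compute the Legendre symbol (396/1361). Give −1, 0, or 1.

-1

Pull out 2^2: since 1361 ≡ 1 (mod 8), (2/1361) = +1, so (2/1361)^2 = +1.
Reciprocity: 99 ≡ 3 and 1361 ≡ 1 (mod 4), so (99/1361) = +(1361/99).
Reduce top mod 99: now compute (74/99).
Pull out 2: since 99 ≡ 3 (mod 8), (2/99) = -1.
Reciprocity: 37 ≡ 1 and 99 ≡ 3 (mod 4), so (37/99) = +(99/37).
Reduce top mod 37: now compute (25/37).
Reciprocity: 25 ≡ 1 and 37 ≡ 1 (mod 4), so (25/37) = +(37/25).
Reduce top mod 25: now compute (12/25).
Pull out 2^2: since 25 ≡ 1 (mod 8), (2/25) = +1, so (2/25)^2 = +1.
Reciprocity: 3 ≡ 3 and 25 ≡ 1 (mod 4), so (3/25) = +(25/3).
Reduce top mod 3: now compute (1/3).
Reached (1/3) = 1. Collecting the sign flips along the way, the symbol is -1.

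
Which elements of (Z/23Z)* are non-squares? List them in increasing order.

5,7,10,11,14,15,17,19,20,21,22

Square k = 1,…,11 (k and 23−k give the same square):
1²=1, 2²=4, 3²=9, 4²=16, 5²≡2, 6²≡13, 7²≡3, 8²≡18, 9²≡12, 10²≡8, 11²≡6 (mod 23).
The residues are {1, 2, 3, 4, 6, 8, 9, 12, 13, 16, 18}; the non-residues are the remaining 11 nonzero classes.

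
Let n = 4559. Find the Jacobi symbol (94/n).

0

Pull out 2: since 4559 ≡ 7 (mod 8), (2/4559) = +1.
Reciprocity: 47 ≡ 3 and 4559 ≡ 3 (mod 4), so (47/4559) = −(4559/47).
Reduce top mod 47: now compute (0/47).
Top reduces to 0: gcd > 1, so the symbol is 0.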